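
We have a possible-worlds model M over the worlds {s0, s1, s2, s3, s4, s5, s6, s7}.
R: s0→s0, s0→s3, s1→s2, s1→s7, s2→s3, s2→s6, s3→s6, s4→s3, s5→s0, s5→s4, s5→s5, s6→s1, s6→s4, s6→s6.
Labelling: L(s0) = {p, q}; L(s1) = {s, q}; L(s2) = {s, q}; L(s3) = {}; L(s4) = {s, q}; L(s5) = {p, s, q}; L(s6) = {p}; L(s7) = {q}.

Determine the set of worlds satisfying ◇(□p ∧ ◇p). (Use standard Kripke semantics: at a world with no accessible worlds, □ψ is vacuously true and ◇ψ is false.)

Let φ = ◇(□p ∧ ◇p). Evaluate φ at each world:
  s0 (successors {s0, s3}): φ is true.
  s1 (successors {s2, s7}): φ is false.
  s2 (successors {s3, s6}): φ is true.
  s3 (successors {s6}): φ is false.
  s4 (successors {s3}): φ is true.
  s5 (successors {s0, s4, s5}): φ is false.
  s6 (successors {s1, s4, s6}): φ is false.
  s7 (successors ∅): φ is false.
For instance, at s4:
  At s4: ◇(□p ∧ ◇p) requires □p ∧ ◇p at some successor in {s3}.
    □p ∧ ◇p holds at s3, so ◇(□p ∧ ◇p) is true at s4.
      At s3: □p is true, ◇p is true, so □p ∧ ◇p is true.
Satisfying worlds: {s0, s2, s4}

s0, s2, s4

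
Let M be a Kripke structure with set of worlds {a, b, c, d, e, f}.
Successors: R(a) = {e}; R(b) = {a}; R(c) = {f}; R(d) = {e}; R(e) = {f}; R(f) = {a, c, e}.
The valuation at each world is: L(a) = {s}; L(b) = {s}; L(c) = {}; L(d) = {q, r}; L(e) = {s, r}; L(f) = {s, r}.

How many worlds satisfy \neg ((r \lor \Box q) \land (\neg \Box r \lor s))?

4

Recall that \Box ψ holds at a world iff ψ holds at every accessible world, and \Diamond ψ holds iff ψ holds at some accessible world.
Let φ = \neg ((r \lor \Box q) \land (\neg \Box r \lor s)). Evaluate φ at each world:
  a (successors {e}): φ is true.
  b (successors {a}): φ is true.
  c (successors {f}): φ is true.
  d (successors {e}): φ is true.
  e (successors {f}): φ is false.
  f (successors {a, c, e}): φ is false.
For instance, at d:
  At d: (r \lor \Box q) \land (\neg \Box r \lor s) is false, so \neg ((r \lor \Box q) \land (\neg \Box r \lor s)) is true.
    At d: r \lor \Box q is true, \neg \Box r \lor s is false, so (r \lor \Box q) \land (\neg \Box r \lor s) is false.
      At d: r is true, \Box q is false, so r \lor \Box q is true.
      At d: \neg \Box r is false, s is false, so \neg \Box r \lor s is false.
Satisfying worlds: {a, b, c, d}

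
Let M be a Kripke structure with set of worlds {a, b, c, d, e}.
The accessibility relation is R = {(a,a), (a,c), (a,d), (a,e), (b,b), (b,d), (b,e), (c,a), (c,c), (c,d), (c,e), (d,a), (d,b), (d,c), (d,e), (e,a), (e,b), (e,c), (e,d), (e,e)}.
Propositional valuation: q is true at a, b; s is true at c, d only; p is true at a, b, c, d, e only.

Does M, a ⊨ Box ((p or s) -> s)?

No

At a: Box ((p or s) -> s) requires (p or s) -> s at every successor {a, c, d, e}.
  (p or s) -> s fails at a, so Box ((p or s) -> s) is false at a.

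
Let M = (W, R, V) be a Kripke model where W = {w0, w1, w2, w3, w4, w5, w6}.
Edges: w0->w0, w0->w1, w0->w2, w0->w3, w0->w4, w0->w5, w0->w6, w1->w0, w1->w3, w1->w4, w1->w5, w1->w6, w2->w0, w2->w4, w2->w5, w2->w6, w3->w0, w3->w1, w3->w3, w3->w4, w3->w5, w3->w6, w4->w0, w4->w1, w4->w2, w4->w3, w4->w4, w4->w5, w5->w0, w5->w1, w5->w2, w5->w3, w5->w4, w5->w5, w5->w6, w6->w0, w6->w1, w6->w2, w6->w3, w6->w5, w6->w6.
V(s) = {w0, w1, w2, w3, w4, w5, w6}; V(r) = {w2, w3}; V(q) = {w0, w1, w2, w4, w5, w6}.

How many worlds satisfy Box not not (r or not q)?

0

Recall that Box ψ holds at a world iff ψ holds at every accessible world, and Dia ψ holds iff ψ holds at some accessible world.
Let φ = Box not not (r or not q). Evaluate φ at each world:
  w0 (successors {w0, w1, w2, w3, w4, w5, w6}): φ is false.
  w1 (successors {w0, w3, w4, w5, w6}): φ is false.
  w2 (successors {w0, w4, w5, w6}): φ is false.
  w3 (successors {w0, w1, w3, w4, w5, w6}): φ is false.
  w4 (successors {w0, w1, w2, w3, w4, w5}): φ is false.
  w5 (successors {w0, w1, w2, w3, w4, w5, w6}): φ is false.
  w6 (successors {w0, w1, w2, w3, w5, w6}): φ is false.
For instance, at w0:
  At w0: Box not not (r or not q) requires not not (r or not q) at every successor {w0, w1, w2, w3, w4, w5, w6}.
    not not (r or not q) fails at w0, so Box not not (r or not q) is false at w0.
Satisfying worlds: none.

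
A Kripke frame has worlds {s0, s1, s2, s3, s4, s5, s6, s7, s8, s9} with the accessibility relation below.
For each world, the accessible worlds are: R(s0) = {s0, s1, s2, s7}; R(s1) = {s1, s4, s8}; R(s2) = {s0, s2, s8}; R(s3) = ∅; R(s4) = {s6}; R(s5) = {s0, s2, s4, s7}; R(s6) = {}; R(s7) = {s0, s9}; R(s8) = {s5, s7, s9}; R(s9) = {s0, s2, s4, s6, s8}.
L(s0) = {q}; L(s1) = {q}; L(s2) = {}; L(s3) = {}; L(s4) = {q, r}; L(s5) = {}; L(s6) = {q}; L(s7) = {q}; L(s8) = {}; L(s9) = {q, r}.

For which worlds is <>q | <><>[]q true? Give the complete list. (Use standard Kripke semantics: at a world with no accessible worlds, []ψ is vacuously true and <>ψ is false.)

s0, s1, s2, s4, s5, s7, s8, s9

Let φ = <>q | <><>[]q. Evaluate φ at each world:
  s0 (successors {s0, s1, s2, s7}): φ is true.
  s1 (successors {s1, s4, s8}): φ is true.
  s2 (successors {s0, s2, s8}): φ is true.
  s3 (successors ∅): φ is false.
  s4 (successors {s6}): φ is true.
  s5 (successors {s0, s2, s4, s7}): φ is true.
  s6 (successors ∅): φ is false.
  s7 (successors {s0, s9}): φ is true.
  s8 (successors {s5, s7, s9}): φ is true.
  s9 (successors {s0, s2, s4, s6, s8}): φ is true.
For instance, at s0:
  At s0: <>q is true, <><>[]q is true, so <>q | <><>[]q is true.
    At s0: <>q requires q at some successor in {s0, s1, s2, s7}.
      q holds at s0, so <>q is true at s0.
    At s0: <><>[]q requires <>[]q at some successor in {s0, s1, s2, s7}.
      <>[]q holds at s0, so <><>[]q is true at s0.
Satisfying worlds: {s0, s1, s2, s4, s5, s7, s8, s9}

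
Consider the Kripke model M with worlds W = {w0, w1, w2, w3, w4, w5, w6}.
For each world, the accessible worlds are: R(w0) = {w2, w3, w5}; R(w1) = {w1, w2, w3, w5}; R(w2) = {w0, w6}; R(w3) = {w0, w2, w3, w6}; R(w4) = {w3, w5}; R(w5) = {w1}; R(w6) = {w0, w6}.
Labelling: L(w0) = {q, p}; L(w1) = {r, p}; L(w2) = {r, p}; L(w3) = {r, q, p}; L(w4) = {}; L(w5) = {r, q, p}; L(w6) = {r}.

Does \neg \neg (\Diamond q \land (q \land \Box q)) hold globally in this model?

No

Let φ = \neg \neg (\Diamond q \land (q \land \Box q)). Evaluate φ at each world:
  w0 (successors {w2, w3, w5}): φ is false.
  w1 (successors {w1, w2, w3, w5}): φ is false.
  w2 (successors {w0, w6}): φ is false.
  w3 (successors {w0, w2, w3, w6}): φ is false.
  w4 (successors {w3, w5}): φ is false.
  w5 (successors {w1}): φ is false.
  w6 (successors {w0, w6}): φ is false.
Detail at w0 (counterexample):
  At w0: \neg (\Diamond q \land (q \land \Box q)) is true, so \neg \neg (\Diamond q \land (q \land \Box q)) is false.
    At w0: \Diamond q \land (q \land \Box q) is false, so \neg (\Diamond q \land (q \land \Box q)) is true.
      At w0: \Diamond q is true, q \land \Box q is false, so \Diamond q \land (q \land \Box q) is false.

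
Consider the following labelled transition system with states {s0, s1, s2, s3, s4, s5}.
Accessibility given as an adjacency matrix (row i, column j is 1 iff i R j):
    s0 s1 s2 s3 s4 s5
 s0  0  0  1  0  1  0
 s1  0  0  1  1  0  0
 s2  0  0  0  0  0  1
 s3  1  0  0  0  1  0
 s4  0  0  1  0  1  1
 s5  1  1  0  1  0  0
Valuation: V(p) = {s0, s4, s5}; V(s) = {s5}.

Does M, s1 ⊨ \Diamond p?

At s1: \Diamond p requires p at some successor in {s2, s3}.
  At s2: p is false.
  At s3: p is false.
So \Diamond p is false at s1.

No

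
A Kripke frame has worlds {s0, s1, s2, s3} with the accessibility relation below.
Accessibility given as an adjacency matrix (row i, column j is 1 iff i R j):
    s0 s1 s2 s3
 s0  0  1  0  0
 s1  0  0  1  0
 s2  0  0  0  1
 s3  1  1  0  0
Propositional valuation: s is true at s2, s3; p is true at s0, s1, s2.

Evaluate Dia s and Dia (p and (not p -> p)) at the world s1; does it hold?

Recall that Dia ψ holds at a world iff ψ holds at some accessible world.
At s1: Dia s is true, Dia (p and (not p -> p)) is true, so Dia s and Dia (p and (not p -> p)) is true.
  At s1: Dia s requires s at some successor in {s2}.
    s holds at s2, so Dia s is true at s1.
  At s1: Dia (p and (not p -> p)) requires p and (not p -> p) at some successor in {s2}.
    p and (not p -> p) holds at s2, so Dia (p and (not p -> p)) is true at s1.

Yes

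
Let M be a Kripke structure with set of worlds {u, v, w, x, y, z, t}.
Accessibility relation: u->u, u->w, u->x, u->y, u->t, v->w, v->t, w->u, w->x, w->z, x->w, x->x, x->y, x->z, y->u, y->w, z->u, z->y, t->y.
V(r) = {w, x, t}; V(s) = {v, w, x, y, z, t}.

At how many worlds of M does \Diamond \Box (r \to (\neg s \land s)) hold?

Let φ = \Diamond \Box (r \to (\neg s \land s)). Evaluate φ at each world:
  u (successors {u, w, x, y, t}): φ is true.
  v (successors {w, t}): φ is true.
  w (successors {u, x, z}): φ is true.
  x (successors {w, x, y, z}): φ is true.
  y (successors {u, w}): φ is false.
  z (successors {u, y}): φ is false.
  t (successors {y}): φ is false.
For instance, at z:
  At z: \Diamond \Box (r \to (\neg s \land s)) requires \Box (r \to (\neg s \land s)) at some successor in {u, y}.
    At u: \Box (r \to (\neg s \land s)) is false.
    At y: \Box (r \to (\neg s \land s)) is false.
  So \Diamond \Box (r \to (\neg s \land s)) is false at z.
Satisfying worlds: {u, v, w, x}

4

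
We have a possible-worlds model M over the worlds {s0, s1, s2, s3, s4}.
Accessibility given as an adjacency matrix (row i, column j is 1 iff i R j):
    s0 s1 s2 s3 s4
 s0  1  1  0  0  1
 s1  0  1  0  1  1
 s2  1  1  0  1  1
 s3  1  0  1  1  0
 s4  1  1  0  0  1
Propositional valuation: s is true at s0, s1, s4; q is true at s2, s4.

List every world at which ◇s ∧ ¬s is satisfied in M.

s2, s3

Let φ = ◇s ∧ ¬s. Evaluate φ at each world:
  s0 (successors {s0, s1, s4}): φ is false.
  s1 (successors {s1, s3, s4}): φ is false.
  s2 (successors {s0, s1, s3, s4}): φ is true.
  s3 (successors {s0, s2, s3}): φ is true.
  s4 (successors {s0, s1, s4}): φ is false.
For instance, at s0:
  At s0: ◇s is true, ¬s is false, so ◇s ∧ ¬s is false.
    At s0: ◇s requires s at some successor in {s0, s1, s4}.
      s holds at s0, so ◇s is true at s0.
Satisfying worlds: {s2, s3}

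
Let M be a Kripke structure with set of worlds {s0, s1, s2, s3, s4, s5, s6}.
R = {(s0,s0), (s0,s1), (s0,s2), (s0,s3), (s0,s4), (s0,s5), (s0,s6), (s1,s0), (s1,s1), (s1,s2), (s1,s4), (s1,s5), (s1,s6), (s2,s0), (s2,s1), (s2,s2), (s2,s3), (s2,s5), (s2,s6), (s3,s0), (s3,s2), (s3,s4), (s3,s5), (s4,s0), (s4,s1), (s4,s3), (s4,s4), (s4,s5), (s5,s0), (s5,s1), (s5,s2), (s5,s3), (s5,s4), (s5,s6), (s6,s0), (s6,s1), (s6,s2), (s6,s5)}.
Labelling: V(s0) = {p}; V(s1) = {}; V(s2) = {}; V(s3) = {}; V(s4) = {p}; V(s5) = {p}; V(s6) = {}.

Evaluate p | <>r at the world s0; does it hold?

Yes

At s0: p is true, <>r is false, so p | <>r is true.
  At s0: <>r requires r at some successor in {s0, s1, s2, s3, s4, s5, s6}.
    At s0: r is false.
    At s1: r is false.
    At s2: r is false.
    At s3: r is false.
    At s4: r is false.
    At s5: r is false.
    At s6: r is false.
  So <>r is false at s0.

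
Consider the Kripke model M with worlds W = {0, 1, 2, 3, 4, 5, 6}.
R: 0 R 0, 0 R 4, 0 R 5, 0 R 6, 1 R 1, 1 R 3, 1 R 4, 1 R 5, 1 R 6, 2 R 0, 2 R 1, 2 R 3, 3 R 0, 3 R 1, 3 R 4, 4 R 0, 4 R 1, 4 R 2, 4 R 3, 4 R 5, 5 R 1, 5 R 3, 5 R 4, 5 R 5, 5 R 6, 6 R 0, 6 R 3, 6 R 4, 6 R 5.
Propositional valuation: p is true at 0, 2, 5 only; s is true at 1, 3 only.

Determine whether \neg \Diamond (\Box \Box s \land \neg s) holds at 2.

Yes

Recall that \Box ψ holds at a world iff ψ holds at every accessible world, and \Diamond ψ holds iff ψ holds at some accessible world.
At 2: \Diamond (\Box \Box s \land \neg s) is false, so \neg \Diamond (\Box \Box s \land \neg s) is true.
  At 2: \Diamond (\Box \Box s \land \neg s) requires \Box \Box s \land \neg s at some successor in {0, 1, 3}.
    At 0: \Box \Box s \land \neg s is false.
    At 1: \Box \Box s \land \neg s is false.
    At 3: \Box \Box s \land \neg s is false.
  So \Diamond (\Box \Box s \land \neg s) is false at 2.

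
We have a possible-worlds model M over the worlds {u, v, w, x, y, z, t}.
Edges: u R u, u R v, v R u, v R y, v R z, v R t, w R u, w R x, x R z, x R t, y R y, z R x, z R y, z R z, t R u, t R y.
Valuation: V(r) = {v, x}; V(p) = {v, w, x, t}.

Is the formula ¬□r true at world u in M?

At u: □r is false, so ¬□r is true.
  At u: □r requires r at every successor {u, v}.
    r fails at u, so □r is false at u.

Yes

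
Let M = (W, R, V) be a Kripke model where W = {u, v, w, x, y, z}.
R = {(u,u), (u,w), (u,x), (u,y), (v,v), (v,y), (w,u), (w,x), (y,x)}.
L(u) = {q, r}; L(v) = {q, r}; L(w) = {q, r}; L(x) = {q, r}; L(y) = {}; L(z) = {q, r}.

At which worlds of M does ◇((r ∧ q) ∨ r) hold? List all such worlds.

Let φ = ◇((r ∧ q) ∨ r). Evaluate φ at each world:
  u (successors {u, w, x, y}): φ is true.
  v (successors {v, y}): φ is true.
  w (successors {u, x}): φ is true.
  x (successors ∅): φ is false.
  y (successors {x}): φ is true.
  z (successors ∅): φ is false.
For instance, at w:
  At w: ◇((r ∧ q) ∨ r) requires (r ∧ q) ∨ r at some successor in {u, x}.
    (r ∧ q) ∨ r holds at u, so ◇((r ∧ q) ∨ r) is true at w.
Satisfying worlds: {u, v, w, y}

u, v, w, y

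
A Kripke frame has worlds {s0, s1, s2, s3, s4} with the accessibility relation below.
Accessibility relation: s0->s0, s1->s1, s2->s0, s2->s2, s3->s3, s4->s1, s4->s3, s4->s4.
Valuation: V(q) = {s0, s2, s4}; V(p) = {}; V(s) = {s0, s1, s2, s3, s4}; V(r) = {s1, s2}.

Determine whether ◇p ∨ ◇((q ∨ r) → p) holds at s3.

At s3: ◇p is false, ◇((q ∨ r) → p) is true, so ◇p ∨ ◇((q ∨ r) → p) is true.
  At s3: ◇p requires p at some successor in {s3}.
    At s3: p is false.
  So ◇p is false at s3.
  At s3: ◇((q ∨ r) → p) requires (q ∨ r) → p at some successor in {s3}.
    (q ∨ r) → p holds at s3, so ◇((q ∨ r) → p) is true at s3.

Yes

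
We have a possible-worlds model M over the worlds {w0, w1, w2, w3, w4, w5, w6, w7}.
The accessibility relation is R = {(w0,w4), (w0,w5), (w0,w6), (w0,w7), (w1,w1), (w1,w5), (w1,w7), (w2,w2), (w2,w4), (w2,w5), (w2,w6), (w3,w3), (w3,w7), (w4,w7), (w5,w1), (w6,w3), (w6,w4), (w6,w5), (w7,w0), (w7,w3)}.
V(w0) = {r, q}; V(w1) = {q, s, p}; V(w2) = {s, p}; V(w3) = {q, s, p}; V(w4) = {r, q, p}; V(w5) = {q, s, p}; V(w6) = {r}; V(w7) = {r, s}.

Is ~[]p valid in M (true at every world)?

Let φ = ~[]p. Evaluate φ at each world:
  w0 (successors {w4, w5, w6, w7}): φ is true.
  w1 (successors {w1, w5, w7}): φ is true.
  w2 (successors {w2, w4, w5, w6}): φ is true.
  w3 (successors {w3, w7}): φ is true.
  w4 (successors {w7}): φ is true.
  w5 (successors {w1}): φ is false.
  w6 (successors {w3, w4, w5}): φ is false.
  w7 (successors {w0, w3}): φ is true.
Detail at w5 (counterexample):
  At w5: []p is true, so ~[]p is false.
    At w5: []p requires p at every successor {w1}.
      At w1: p is true.
    So []p is true at w5.

No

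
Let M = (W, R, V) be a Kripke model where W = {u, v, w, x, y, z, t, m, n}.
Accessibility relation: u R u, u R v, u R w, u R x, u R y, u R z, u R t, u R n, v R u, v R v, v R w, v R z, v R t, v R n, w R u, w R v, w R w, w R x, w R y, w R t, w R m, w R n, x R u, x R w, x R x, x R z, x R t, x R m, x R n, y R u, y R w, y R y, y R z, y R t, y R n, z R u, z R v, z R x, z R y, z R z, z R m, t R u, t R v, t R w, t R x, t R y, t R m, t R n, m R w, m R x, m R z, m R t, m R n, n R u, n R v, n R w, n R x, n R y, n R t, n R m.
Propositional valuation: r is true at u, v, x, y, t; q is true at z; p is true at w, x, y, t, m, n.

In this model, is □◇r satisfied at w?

Yes

At w: □◇r requires ◇r at every successor {u, v, w, x, y, t, m, n}.
  At u: ◇r is true.
  At v: ◇r is true.
  At w: ◇r is true.
  At x: ◇r is true.
  At y: ◇r is true.
  At t: ◇r is true.
  At m: ◇r is true.
  At n: ◇r is true.
So □◇r is true at w.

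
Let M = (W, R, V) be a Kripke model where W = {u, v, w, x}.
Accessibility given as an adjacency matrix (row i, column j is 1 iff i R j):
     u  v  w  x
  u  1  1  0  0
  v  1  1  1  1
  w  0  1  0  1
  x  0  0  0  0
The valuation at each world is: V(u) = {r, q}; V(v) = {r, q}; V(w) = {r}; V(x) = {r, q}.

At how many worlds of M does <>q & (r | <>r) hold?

3

Let φ = <>q & (r | <>r). Evaluate φ at each world:
  u (successors {u, v}): φ is true.
  v (successors {u, v, w, x}): φ is true.
  w (successors {v, x}): φ is true.
  x (successors ∅): φ is false.
For instance, at v:
  At v: <>q is true, r | <>r is true, so <>q & (r | <>r) is true.
    At v: <>q requires q at some successor in {u, v, w, x}.
      q holds at u, so <>q is true at v.
    At v: r is true, <>r is true, so r | <>r is true.
      At v: <>r requires r at some successor in {u, v, w, x}.
        r holds at u, so <>r is true at v.
Satisfying worlds: {u, v, w}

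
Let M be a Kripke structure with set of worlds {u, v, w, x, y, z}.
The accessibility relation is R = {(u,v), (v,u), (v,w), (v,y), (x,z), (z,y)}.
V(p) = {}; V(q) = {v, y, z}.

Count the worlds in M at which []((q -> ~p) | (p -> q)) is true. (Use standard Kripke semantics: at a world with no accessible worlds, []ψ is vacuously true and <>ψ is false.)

Let φ = []((q -> ~p) | (p -> q)). Evaluate φ at each world:
  u (successors {v}): φ is true.
  v (successors {u, w, y}): φ is true.
  w (successors ∅): φ is true.
  x (successors {z}): φ is true.
  y (successors ∅): φ is true.
  z (successors {y}): φ is true.
For instance, at v:
  At v: []((q -> ~p) | (p -> q)) requires (q -> ~p) | (p -> q) at every successor {u, w, y}.
    At u: (q -> ~p) | (p -> q) is true.
    At w: (q -> ~p) | (p -> q) is true.
    At y: (q -> ~p) | (p -> q) is true.
  So []((q -> ~p) | (p -> q)) is true at v.
Satisfying worlds: {u, v, w, x, y, z}

6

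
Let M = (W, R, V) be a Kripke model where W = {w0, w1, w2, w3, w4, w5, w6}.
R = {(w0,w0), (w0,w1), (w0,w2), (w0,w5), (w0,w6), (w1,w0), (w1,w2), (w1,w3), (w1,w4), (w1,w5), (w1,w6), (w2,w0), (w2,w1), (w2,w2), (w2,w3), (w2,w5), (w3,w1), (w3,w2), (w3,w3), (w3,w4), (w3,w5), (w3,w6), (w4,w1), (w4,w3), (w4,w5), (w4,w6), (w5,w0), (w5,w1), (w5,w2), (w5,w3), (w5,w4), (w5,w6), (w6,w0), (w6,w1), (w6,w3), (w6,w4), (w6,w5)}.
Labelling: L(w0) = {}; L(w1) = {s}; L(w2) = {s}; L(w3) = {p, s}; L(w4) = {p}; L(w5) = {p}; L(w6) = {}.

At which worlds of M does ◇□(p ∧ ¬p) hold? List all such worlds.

Let φ = ◇□(p ∧ ¬p). Evaluate φ at each world:
  w0 (successors {w0, w1, w2, w5, w6}): φ is false.
  w1 (successors {w0, w2, w3, w4, w5, w6}): φ is false.
  w2 (successors {w0, w1, w2, w3, w5}): φ is false.
  w3 (successors {w1, w2, w3, w4, w5, w6}): φ is false.
  w4 (successors {w1, w3, w5, w6}): φ is false.
  w5 (successors {w0, w1, w2, w3, w4, w6}): φ is false.
  w6 (successors {w0, w1, w3, w4, w5}): φ is false.
For instance, at w5:
  At w5: ◇□(p ∧ ¬p) requires □(p ∧ ¬p) at some successor in {w0, w1, w2, w3, w4, w6}.
    At w0: □(p ∧ ¬p) is false.
    At w1: □(p ∧ ¬p) is false.
    At w2: □(p ∧ ¬p) is false.
    At w3: □(p ∧ ¬p) is false.
    At w4: □(p ∧ ¬p) is false.
    At w6: □(p ∧ ¬p) is false.
  So ◇□(p ∧ ¬p) is false at w5.
Satisfying worlds: none.

none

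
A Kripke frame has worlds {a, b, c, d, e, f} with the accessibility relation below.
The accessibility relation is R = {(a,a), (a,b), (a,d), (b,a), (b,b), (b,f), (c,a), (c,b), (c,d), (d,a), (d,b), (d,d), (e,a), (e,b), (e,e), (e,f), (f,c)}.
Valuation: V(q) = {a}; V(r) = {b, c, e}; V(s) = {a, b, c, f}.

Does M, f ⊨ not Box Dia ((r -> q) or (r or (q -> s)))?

No

At f: Box Dia ((r -> q) or (r or (q -> s))) is true, so not Box Dia ((r -> q) or (r or (q -> s))) is false.
  At f: Box Dia ((r -> q) or (r or (q -> s))) requires Dia ((r -> q) or (r or (q -> s))) at every successor {c}.
      At c: Dia ((r -> q) or (r or (q -> s))) requires (r -> q) or (r or (q -> s)) at some successor in {a, b, d}.
        (r -> q) or (r or (q -> s)) holds at a, so Dia ((r -> q) or (r or (q -> s))) is true at c.
  So Box Dia ((r -> q) or (r or (q -> s))) is true at f.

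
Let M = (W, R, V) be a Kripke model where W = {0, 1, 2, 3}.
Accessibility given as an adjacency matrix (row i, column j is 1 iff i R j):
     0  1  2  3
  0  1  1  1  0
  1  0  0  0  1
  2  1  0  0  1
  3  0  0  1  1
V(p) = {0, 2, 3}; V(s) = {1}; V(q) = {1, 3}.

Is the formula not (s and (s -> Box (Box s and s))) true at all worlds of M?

Recall that Box ψ holds at a world iff ψ holds at every accessible world, and Dia ψ holds iff ψ holds at some accessible world.
Let φ = not (s and (s -> Box (Box s and s))). Evaluate φ at each world:
  0 (successors {0, 1, 2}): φ is true.
  1 (successors {3}): φ is true.
  2 (successors {0, 3}): φ is true.
  3 (successors {2, 3}): φ is true.
For instance, at 3:
  At 3: s and (s -> Box (Box s and s)) is false, so not (s and (s -> Box (Box s and s))) is true.
    At 3: s is false, s -> Box (Box s and s) is true, so s and (s -> Box (Box s and s)) is false.
      At 3: s is false, Box (Box s and s) is false, so s -> Box (Box s and s) is true.

Yes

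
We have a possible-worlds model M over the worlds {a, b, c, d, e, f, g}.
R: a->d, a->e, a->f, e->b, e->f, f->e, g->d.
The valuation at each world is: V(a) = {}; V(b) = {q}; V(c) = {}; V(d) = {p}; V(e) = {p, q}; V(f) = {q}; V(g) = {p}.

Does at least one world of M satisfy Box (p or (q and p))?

Yes

Recall that Box ψ holds at a world iff ψ holds at every accessible world, and Dia ψ holds iff ψ holds at some accessible world.
Let φ = Box (p or (q and p)). Evaluate φ at each world:
  a (successors {d, e, f}): φ is false.
  b (successors ∅): φ is true.
  c (successors ∅): φ is true.
  d (successors ∅): φ is true.
  e (successors {b, f}): φ is false.
  f (successors {e}): φ is true.
  g (successors {d}): φ is true.
Detail at b (witness):
  At b: no accessible worlds, so Box (p or (q and p)) holds vacuously.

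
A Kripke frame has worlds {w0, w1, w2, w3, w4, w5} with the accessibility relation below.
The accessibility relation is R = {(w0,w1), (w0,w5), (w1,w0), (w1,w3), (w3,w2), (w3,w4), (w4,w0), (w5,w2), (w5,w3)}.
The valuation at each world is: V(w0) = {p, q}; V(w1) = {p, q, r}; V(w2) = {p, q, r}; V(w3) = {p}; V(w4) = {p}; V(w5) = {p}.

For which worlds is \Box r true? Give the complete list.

Let φ = \Box r. Evaluate φ at each world:
  w0 (successors {w1, w5}): φ is false.
  w1 (successors {w0, w3}): φ is false.
  w2 (successors ∅): φ is true.
  w3 (successors {w2, w4}): φ is false.
  w4 (successors {w0}): φ is false.
  w5 (successors {w2, w3}): φ is false.
For instance, at w4:
  At w4: \Box r requires r at every successor {w0}.
    r fails at w0, so \Box r is false at w4.
Satisfying worlds: {w2}

w2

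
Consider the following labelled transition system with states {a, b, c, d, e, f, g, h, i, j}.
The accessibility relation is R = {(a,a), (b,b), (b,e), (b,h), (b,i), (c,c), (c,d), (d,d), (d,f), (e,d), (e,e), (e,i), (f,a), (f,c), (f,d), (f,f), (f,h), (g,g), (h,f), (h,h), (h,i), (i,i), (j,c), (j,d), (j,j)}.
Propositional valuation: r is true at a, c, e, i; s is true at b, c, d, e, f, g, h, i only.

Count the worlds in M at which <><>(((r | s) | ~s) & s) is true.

Let φ = <><>(((r | s) | ~s) & s). Evaluate φ at each world:
  a (successors {a}): φ is false.
  b (successors {b, e, h, i}): φ is true.
  c (successors {c, d}): φ is true.
  d (successors {d, f}): φ is true.
  e (successors {d, e, i}): φ is true.
  f (successors {a, c, d, f, h}): φ is true.
  g (successors {g}): φ is true.
  h (successors {f, h, i}): φ is true.
  i (successors {i}): φ is true.
  j (successors {c, d, j}): φ is true.
For instance, at b:
  At b: <><>(((r | s) | ~s) & s) requires <>(((r | s) | ~s) & s) at some successor in {b, e, h, i}.
    <>(((r | s) | ~s) & s) holds at b, so <><>(((r | s) | ~s) & s) is true at b.
      At b: <>(((r | s) | ~s) & s) requires ((r | s) | ~s) & s at some successor in {b, e, h, i}.
        ((r | s) | ~s) & s holds at b, so <>(((r | s) | ~s) & s) is true at b.
Satisfying worlds: {b, c, d, e, f, g, h, i, j}

9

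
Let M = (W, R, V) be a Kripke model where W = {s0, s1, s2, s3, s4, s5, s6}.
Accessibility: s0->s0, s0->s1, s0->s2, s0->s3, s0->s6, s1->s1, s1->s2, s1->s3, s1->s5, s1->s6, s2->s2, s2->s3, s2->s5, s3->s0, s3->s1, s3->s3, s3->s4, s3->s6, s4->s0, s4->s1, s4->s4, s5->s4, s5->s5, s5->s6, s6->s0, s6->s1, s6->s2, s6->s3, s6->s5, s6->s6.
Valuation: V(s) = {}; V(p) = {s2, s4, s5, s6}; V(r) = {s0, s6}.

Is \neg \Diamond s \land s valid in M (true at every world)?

No

Let φ = \neg \Diamond s \land s. Evaluate φ at each world:
  s0 (successors {s0, s1, s2, s3, s6}): φ is false.
  s1 (successors {s1, s2, s3, s5, s6}): φ is false.
  s2 (successors {s2, s3, s5}): φ is false.
  s3 (successors {s0, s1, s3, s4, s6}): φ is false.
  s4 (successors {s0, s1, s4}): φ is false.
  s5 (successors {s4, s5, s6}): φ is false.
  s6 (successors {s0, s1, s2, s3, s5, s6}): φ is false.
Detail at s0 (counterexample):
  At s0: \neg \Diamond s is true, s is false, so \neg \Diamond s \land s is false.
    At s0: \Diamond s is false, so \neg \Diamond s is true.
      At s0: \Diamond s requires s at some successor in {s0, s1, s2, s3, s6}.
        At s0: s is false.
        At s1: s is false.
        At s2: s is false.
        At s3: s is false.
        At s6: s is false.
      So \Diamond s is false at s0.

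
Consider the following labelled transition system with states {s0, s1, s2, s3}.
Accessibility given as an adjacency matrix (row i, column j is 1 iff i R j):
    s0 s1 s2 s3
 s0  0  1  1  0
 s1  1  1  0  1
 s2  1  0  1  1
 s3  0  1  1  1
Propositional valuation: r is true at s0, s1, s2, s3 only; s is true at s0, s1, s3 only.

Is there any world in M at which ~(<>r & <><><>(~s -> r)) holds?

Let φ = ~(<>r & <><><>(~s -> r)). Evaluate φ at each world:
  s0 (successors {s1, s2}): φ is false.
  s1 (successors {s0, s1, s3}): φ is false.
  s2 (successors {s0, s2, s3}): φ is false.
  s3 (successors {s1, s2, s3}): φ is false.
For instance, at s1:
  At s1: <>r & <><><>(~s -> r) is true, so ~(<>r & <><><>(~s -> r)) is false.
    At s1: <>r is true, <><><>(~s -> r) is true, so <>r & <><><>(~s -> r) is true.
      At s1: <>r requires r at some successor in {s0, s1, s3}.
        r holds at s0, so <>r is true at s1.
      At s1: <><><>(~s -> r) requires <><>(~s -> r) at some successor in {s0, s1, s3}.
        <><>(~s -> r) holds at s0, so <><><>(~s -> r) is true at s1.

No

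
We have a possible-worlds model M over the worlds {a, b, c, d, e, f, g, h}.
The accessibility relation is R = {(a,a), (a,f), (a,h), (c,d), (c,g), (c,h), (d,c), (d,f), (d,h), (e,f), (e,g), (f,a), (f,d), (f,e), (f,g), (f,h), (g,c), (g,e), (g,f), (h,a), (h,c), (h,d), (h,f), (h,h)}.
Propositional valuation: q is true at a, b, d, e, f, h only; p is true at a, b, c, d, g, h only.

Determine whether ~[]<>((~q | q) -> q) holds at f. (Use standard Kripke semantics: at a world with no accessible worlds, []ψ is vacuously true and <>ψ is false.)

No

Recall that []ψ holds at a world iff ψ holds at every accessible world, and <>ψ holds iff ψ holds at some accessible world.
At f: []<>((~q | q) -> q) is true, so ~[]<>((~q | q) -> q) is false.
  At f: []<>((~q | q) -> q) requires <>((~q | q) -> q) at every successor {a, d, e, g, h}.
    At a: <>((~q | q) -> q) is true.
    At d: <>((~q | q) -> q) is true.
    At e: <>((~q | q) -> q) is true.
    At g: <>((~q | q) -> q) is true.
    At h: <>((~q | q) -> q) is true.
  So []<>((~q | q) -> q) is true at f.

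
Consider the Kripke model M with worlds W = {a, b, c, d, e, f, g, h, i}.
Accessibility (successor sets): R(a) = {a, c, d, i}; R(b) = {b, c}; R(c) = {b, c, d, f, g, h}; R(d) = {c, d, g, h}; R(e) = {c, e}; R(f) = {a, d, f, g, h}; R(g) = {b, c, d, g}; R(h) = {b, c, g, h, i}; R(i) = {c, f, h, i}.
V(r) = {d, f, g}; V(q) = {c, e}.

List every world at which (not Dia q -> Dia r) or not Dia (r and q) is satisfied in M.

Let φ = (not Dia q -> Dia r) or not Dia (r and q). Evaluate φ at each world:
  a (successors {a, c, d, i}): φ is true.
  b (successors {b, c}): φ is true.
  c (successors {b, c, d, f, g, h}): φ is true.
  d (successors {c, d, g, h}): φ is true.
  e (successors {c, e}): φ is true.
  f (successors {a, d, f, g, h}): φ is true.
  g (successors {b, c, d, g}): φ is true.
  h (successors {b, c, g, h, i}): φ is true.
  i (successors {c, f, h, i}): φ is true.
For instance, at i:
  At i: not Dia q -> Dia r is true, not Dia (r and q) is true, so (not Dia q -> Dia r) or not Dia (r and q) is true.
    At i: not Dia q is false, Dia r is true, so not Dia q -> Dia r is true.
      At i: Dia q is true, so not Dia q is false.
      At i: Dia r requires r at some successor in {c, f, h, i}.
        r holds at f, so Dia r is true at i.
    At i: Dia (r and q) is false, so not Dia (r and q) is true.
      At i: Dia (r and q) requires r and q at some successor in {c, f, h, i}.
        At c: r and q is false.
        At f: r and q is false.
        At h: r and q is false.
        At i: r and q is false.
      So Dia (r and q) is false at i.
Satisfying worlds: {a, b, c, d, e, f, g, h, i}

a, b, c, d, e, f, g, h, i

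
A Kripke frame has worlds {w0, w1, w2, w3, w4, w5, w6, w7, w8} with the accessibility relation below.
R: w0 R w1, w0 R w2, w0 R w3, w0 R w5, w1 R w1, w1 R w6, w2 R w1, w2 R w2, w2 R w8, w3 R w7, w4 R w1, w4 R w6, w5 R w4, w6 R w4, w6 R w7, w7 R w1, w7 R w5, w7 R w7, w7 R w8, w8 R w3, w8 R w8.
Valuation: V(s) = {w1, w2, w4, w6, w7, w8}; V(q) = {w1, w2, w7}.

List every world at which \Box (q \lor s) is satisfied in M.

Let φ = \Box (q \lor s). Evaluate φ at each world:
  w0 (successors {w1, w2, w3, w5}): φ is false.
  w1 (successors {w1, w6}): φ is true.
  w2 (successors {w1, w2, w8}): φ is true.
  w3 (successors {w7}): φ is true.
  w4 (successors {w1, w6}): φ is true.
  w5 (successors {w4}): φ is true.
  w6 (successors {w4, w7}): φ is true.
  w7 (successors {w1, w5, w7, w8}): φ is false.
  w8 (successors {w3, w8}): φ is false.
For instance, at w2:
  At w2: \Box (q \lor s) requires q \lor s at every successor {w1, w2, w8}.
    At w1: q \lor s is true.
    At w2: q \lor s is true.
    At w8: q \lor s is true.
  So \Box (q \lor s) is true at w2.
Satisfying worlds: {w1, w2, w3, w4, w5, w6}

w1, w2, w3, w4, w5, w6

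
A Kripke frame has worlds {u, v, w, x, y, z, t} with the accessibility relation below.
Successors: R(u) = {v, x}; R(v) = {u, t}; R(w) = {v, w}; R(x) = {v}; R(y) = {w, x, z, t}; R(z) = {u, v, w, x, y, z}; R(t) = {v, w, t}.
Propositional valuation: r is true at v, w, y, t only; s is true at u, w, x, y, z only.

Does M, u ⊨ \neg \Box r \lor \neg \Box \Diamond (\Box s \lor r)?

Yes

At u: \neg \Box r is true, \neg \Box \Diamond (\Box s \lor r) is false, so \neg \Box r \lor \neg \Box \Diamond (\Box s \lor r) is true.
  At u: \Box r is false, so \neg \Box r is true.
    At u: \Box r requires r at every successor {v, x}.
      r fails at x, so \Box r is false at u.
  At u: \Box \Diamond (\Box s \lor r) is true, so \neg \Box \Diamond (\Box s \lor r) is false.
    At u: \Box \Diamond (\Box s \lor r) requires \Diamond (\Box s \lor r) at every successor {v, x}.
      At v: \Diamond (\Box s \lor r) is true.
      At x: \Diamond (\Box s \lor r) is true.
    So \Box \Diamond (\Box s \lor r) is true at u.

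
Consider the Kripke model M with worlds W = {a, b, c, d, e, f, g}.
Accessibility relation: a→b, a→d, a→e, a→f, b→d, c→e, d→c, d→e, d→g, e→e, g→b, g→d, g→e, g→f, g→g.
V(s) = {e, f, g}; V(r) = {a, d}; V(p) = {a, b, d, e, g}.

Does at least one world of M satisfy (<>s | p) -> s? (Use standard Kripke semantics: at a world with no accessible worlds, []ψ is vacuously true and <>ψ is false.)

Let φ = (<>s | p) -> s. Evaluate φ at each world:
  a (successors {b, d, e, f}): φ is false.
  b (successors {d}): φ is false.
  c (successors {e}): φ is false.
  d (successors {c, e, g}): φ is false.
  e (successors {e}): φ is true.
  f (successors ∅): φ is true.
  g (successors {b, d, e, f, g}): φ is true.
Detail at e (witness):
  At e: <>s | p is true, s is true, so (<>s | p) -> s is true.
    At e: <>s is true, p is true, so <>s | p is true.
      At e: <>s requires s at some successor in {e}.
        s holds at e, so <>s is true at e.

Yes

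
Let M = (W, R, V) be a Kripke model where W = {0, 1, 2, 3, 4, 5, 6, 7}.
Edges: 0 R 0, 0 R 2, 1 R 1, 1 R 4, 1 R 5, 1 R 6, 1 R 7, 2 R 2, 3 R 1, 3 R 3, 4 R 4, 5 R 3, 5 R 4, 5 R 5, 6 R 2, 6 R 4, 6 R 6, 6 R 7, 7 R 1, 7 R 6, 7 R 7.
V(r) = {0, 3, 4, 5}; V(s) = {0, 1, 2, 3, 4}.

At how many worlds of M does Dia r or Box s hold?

7

Recall that Box ψ holds at a world iff ψ holds at every accessible world, and Dia ψ holds iff ψ holds at some accessible world.
Let φ = Dia r or Box s. Evaluate φ at each world:
  0 (successors {0, 2}): φ is true.
  1 (successors {1, 4, 5, 6, 7}): φ is true.
  2 (successors {2}): φ is true.
  3 (successors {1, 3}): φ is true.
  4 (successors {4}): φ is true.
  5 (successors {3, 4, 5}): φ is true.
  6 (successors {2, 4, 6, 7}): φ is true.
  7 (successors {1, 6, 7}): φ is false.
For instance, at 2:
  At 2: Dia r is false, Box s is true, so Dia r or Box s is true.
    At 2: Dia r requires r at some successor in {2}.
      At 2: r is false.
    So Dia r is false at 2.
    At 2: Box s requires s at every successor {2}.
      At 2: s is true.
    So Box s is true at 2.
Satisfying worlds: {0, 1, 2, 3, 4, 5, 6}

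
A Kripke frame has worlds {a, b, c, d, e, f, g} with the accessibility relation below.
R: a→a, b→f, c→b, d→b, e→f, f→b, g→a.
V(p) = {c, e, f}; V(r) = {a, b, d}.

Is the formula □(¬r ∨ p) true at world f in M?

At f: □(¬r ∨ p) requires ¬r ∨ p at every successor {b}.
  ¬r ∨ p fails at b, so □(¬r ∨ p) is false at f.

No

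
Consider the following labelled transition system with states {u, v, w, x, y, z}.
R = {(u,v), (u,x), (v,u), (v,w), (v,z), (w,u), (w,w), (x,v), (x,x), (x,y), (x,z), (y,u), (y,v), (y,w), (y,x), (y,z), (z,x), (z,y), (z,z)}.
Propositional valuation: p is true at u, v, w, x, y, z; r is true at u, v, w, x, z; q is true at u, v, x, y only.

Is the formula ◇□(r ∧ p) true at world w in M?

Recall that □ψ holds at a world iff ψ holds at every accessible world, and ◇ψ holds iff ψ holds at some accessible world.
At w: ◇□(r ∧ p) requires □(r ∧ p) at some successor in {u, w}.
  □(r ∧ p) holds at u, so ◇□(r ∧ p) is true at w.
    At u: □(r ∧ p) requires r ∧ p at every successor {v, x}.
      At v: r ∧ p is true.
      At x: r ∧ p is true.
    So □(r ∧ p) is true at u.

Yes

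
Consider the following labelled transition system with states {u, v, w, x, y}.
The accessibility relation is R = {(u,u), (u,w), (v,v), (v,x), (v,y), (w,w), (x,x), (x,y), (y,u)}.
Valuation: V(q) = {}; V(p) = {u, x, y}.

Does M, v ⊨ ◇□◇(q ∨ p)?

Yes

At v: ◇□◇(q ∨ p) requires □◇(q ∨ p) at some successor in {v, x, y}.
  □◇(q ∨ p) holds at v, so ◇□◇(q ∨ p) is true at v.
    At v: □◇(q ∨ p) requires ◇(q ∨ p) at every successor {v, x, y}.
      At v: ◇(q ∨ p) is true.
      At x: ◇(q ∨ p) is true.
      At y: ◇(q ∨ p) is true.
    So □◇(q ∨ p) is true at v.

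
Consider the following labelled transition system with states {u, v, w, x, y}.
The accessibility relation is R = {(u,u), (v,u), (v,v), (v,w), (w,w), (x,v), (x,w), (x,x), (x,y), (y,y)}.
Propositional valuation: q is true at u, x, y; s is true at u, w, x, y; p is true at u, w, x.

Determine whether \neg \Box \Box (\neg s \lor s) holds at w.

At w: \Box \Box (\neg s \lor s) is true, so \neg \Box \Box (\neg s \lor s) is false.
  At w: \Box \Box (\neg s \lor s) requires \Box (\neg s \lor s) at every successor {w}.
      At w: \Box (\neg s \lor s) requires \neg s \lor s at every successor {w}.
        At w: \neg s \lor s is true.
      So \Box (\neg s \lor s) is true at w.
  So \Box \Box (\neg s \lor s) is true at w.

No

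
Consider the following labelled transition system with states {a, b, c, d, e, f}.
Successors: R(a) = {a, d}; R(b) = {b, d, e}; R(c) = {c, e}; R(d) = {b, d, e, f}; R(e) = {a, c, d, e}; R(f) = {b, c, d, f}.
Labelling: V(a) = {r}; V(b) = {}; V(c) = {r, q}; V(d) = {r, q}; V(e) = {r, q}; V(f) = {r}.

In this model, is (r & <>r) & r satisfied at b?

Recall that <>ψ holds at a world iff ψ holds at some accessible world.
At b: r & <>r is false, r is false, so (r & <>r) & r is false.
  At b: r is false, <>r is true, so r & <>r is false.
    At b: <>r requires r at some successor in {b, d, e}.
      r holds at d, so <>r is true at b.

No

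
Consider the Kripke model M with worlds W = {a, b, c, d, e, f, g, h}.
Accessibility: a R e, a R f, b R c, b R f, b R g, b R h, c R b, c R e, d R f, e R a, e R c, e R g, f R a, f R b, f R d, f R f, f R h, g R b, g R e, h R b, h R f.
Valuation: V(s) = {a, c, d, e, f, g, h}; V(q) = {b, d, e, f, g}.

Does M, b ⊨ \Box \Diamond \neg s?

Yes

At b: \Box \Diamond \neg s requires \Diamond \neg s at every successor {c, f, g, h}.
  At c: \Diamond \neg s is true.
  At f: \Diamond \neg s is true.
  At g: \Diamond \neg s is true.
  At h: \Diamond \neg s is true.
So \Box \Diamond \neg s is true at b.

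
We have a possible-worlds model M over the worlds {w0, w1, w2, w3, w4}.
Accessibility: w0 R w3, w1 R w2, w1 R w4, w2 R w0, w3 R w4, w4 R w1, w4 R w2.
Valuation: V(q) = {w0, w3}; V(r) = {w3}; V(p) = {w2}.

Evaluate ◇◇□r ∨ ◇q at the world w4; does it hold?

Yes

Recall that □ψ holds at a world iff ψ holds at every accessible world, and ◇ψ holds iff ψ holds at some accessible world.
At w4: ◇◇□r is true, ◇q is false, so ◇◇□r ∨ ◇q is true.
  At w4: ◇◇□r requires ◇□r at some successor in {w1, w2}.
    ◇□r holds at w2, so ◇◇□r is true at w4.
      At w2: ◇□r requires □r at some successor in {w0}.
        □r holds at w0, so ◇□r is true at w2.
  At w4: ◇q requires q at some successor in {w1, w2}.
    At w1: q is false.
    At w2: q is false.
  So ◇q is false at w4.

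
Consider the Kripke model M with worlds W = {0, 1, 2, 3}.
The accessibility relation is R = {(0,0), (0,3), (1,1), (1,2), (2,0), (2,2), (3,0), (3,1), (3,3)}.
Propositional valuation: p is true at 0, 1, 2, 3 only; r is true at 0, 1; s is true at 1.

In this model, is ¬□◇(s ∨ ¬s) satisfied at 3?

At 3: □◇(s ∨ ¬s) is true, so ¬□◇(s ∨ ¬s) is false.
  At 3: □◇(s ∨ ¬s) requires ◇(s ∨ ¬s) at every successor {0, 1, 3}.
      At 0: ◇(s ∨ ¬s) requires s ∨ ¬s at some successor in {0, 3}.
        s ∨ ¬s holds at 0, so ◇(s ∨ ¬s) is true at 0.
      At 1: ◇(s ∨ ¬s) requires s ∨ ¬s at some successor in {1, 2}.
        s ∨ ¬s holds at 1, so ◇(s ∨ ¬s) is true at 1.
      At 3: ◇(s ∨ ¬s) requires s ∨ ¬s at some successor in {0, 1, 3}.
        s ∨ ¬s holds at 0, so ◇(s ∨ ¬s) is true at 3.
  So □◇(s ∨ ¬s) is true at 3.

No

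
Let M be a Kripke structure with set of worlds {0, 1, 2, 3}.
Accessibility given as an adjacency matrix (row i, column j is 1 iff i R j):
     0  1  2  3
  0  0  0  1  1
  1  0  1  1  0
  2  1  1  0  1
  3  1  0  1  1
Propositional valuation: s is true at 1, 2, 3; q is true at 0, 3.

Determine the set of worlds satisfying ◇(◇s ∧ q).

0, 2, 3

Recall that ◇ψ holds at a world iff ψ holds at some accessible world.
Let φ = ◇(◇s ∧ q). Evaluate φ at each world:
  0 (successors {2, 3}): φ is true.
  1 (successors {1, 2}): φ is false.
  2 (successors {0, 1, 3}): φ is true.
  3 (successors {0, 2, 3}): φ is true.
For instance, at 3:
  At 3: ◇(◇s ∧ q) requires ◇s ∧ q at some successor in {0, 2, 3}.
    ◇s ∧ q holds at 0, so ◇(◇s ∧ q) is true at 3.
      At 0: ◇s is true, q is true, so ◇s ∧ q is true.
Satisfying worlds: {0, 2, 3}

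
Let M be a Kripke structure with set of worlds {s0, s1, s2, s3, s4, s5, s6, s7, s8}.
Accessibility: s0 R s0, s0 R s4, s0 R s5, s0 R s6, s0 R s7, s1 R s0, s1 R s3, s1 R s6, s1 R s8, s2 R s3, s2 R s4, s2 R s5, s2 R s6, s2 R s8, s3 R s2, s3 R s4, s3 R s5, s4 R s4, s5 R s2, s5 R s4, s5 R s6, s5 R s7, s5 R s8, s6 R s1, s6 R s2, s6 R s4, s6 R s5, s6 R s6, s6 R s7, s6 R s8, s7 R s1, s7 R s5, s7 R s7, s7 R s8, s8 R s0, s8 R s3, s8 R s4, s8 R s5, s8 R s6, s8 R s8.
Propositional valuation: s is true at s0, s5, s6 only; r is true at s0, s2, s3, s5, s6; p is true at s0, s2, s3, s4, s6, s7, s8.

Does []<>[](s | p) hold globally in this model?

Let φ = []<>[](s | p). Evaluate φ at each world:
  s0 (successors {s0, s4, s5, s6, s7}): φ is true.
  s1 (successors {s0, s3, s6, s8}): φ is true.
  s2 (successors {s3, s4, s5, s6, s8}): φ is true.
  s3 (successors {s2, s4, s5}): φ is true.
  s4 (successors {s4}): φ is true.
  s5 (successors {s2, s4, s6, s7, s8}): φ is true.
  s6 (successors {s1, s2, s4, s5, s6, s7, s8}): φ is true.
  s7 (successors {s1, s5, s7, s8}): φ is true.
  s8 (successors {s0, s3, s4, s5, s6, s8}): φ is true.
For instance, at s0:
  At s0: []<>[](s | p) requires <>[](s | p) at every successor {s0, s4, s5, s6, s7}.
    At s0: <>[](s | p) is true.
    At s4: <>[](s | p) is true.
    At s5: <>[](s | p) is true.
    At s6: <>[](s | p) is true.
    At s7: <>[](s | p) is true.
  So []<>[](s | p) is true at s0.

Yes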